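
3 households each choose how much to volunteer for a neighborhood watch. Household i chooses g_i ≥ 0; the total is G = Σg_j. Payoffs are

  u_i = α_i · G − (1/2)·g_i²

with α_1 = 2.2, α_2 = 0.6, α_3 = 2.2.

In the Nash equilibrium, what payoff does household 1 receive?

8.58

Household i's FOC: ∂u_i/∂g_i = α_i − g_i = 0, so g_i* = α_i.
NE contributions = (2.2, 0.6, 2.2); G = 5.
u_1 = α_1·G − ½·(g_1)² = 2.2·5 − ½·2.2² = 8.58.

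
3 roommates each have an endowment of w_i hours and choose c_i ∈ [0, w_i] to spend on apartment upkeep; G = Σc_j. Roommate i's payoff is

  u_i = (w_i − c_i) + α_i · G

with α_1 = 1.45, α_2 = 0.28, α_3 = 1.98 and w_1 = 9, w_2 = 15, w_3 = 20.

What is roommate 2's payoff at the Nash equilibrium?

∂u_i/∂c_i = α_i − 1, so roommate i contributes w_i if α_i > 1, else 0.
α_i > 1 for i ∈ {1, 3}; NE contributions (9, 0, 20), G = 29.
u_2 = (15 − 0) + 0.28·29 = 23.12.

23.12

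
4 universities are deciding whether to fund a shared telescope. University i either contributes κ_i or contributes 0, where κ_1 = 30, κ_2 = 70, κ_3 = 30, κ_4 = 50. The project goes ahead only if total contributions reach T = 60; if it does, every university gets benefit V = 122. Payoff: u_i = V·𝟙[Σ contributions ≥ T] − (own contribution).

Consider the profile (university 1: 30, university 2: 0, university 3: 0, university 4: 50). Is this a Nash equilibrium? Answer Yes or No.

Total = 80 ≥ 60: provided.
University 1 (pledges 30, payoff 92): dropping to 0 → total 50, payoff 0. No gain.
University 2 (pledges 0, payoff 122): pledging 70 → total 150, payoff 52. No gain.
University 3 (pledges 0, payoff 122): pledging 30 → total 110, payoff 92. No gain.
University 4 (pledges 50, payoff 72): dropping to 0 → total 30, payoff 0. No gain.

Yes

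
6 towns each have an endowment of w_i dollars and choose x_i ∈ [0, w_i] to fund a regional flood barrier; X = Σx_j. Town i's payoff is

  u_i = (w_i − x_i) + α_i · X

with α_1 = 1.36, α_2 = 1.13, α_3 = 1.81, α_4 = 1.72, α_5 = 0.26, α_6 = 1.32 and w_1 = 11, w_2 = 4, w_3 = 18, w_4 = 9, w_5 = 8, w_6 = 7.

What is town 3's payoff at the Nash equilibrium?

∂u_i/∂x_i = α_i − 1, so town i contributes w_i if α_i > 1, else 0.
α_i > 1 for i ∈ {1, 2, 3, 4, 6}; NE contributions (11, 4, 18, 9, 0, 7), X = 49.
u_3 = (18 − 18) + 1.81·49 = 88.69.

88.69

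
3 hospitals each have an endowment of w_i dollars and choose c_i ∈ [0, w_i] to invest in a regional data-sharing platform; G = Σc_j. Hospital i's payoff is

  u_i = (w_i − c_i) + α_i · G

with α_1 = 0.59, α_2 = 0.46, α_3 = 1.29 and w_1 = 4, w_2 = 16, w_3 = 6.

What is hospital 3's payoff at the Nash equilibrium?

7.74

∂u_i/∂c_i = α_i − 1, so hospital i contributes w_i if α_i > 1, else 0.
α_i > 1 for i ∈ {3}; NE contributions (0, 0, 6), G = 6.
u_3 = (6 − 6) + 1.29·6 = 7.74.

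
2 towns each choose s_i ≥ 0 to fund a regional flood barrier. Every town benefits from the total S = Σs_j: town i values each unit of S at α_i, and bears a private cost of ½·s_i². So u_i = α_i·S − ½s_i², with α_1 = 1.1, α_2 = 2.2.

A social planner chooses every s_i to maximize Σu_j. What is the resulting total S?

6.6

Planner FOC: ∂(Σu_j)/∂s_i = (Σα_j) − s_i = 0, so s_i^SO = Σα_j = 3.3 for every i; S^SO = 6.6.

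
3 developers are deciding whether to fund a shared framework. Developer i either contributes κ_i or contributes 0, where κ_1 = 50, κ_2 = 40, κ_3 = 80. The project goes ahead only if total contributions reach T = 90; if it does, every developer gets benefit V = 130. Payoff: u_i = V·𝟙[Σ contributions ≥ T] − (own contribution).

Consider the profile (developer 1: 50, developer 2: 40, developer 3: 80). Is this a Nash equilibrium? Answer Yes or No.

No

Total = 170 ≥ 90: provided.
Developer 1 (pledges 50, payoff 80): dropping to 0 → total 120, payoff 130. Profitable deviation.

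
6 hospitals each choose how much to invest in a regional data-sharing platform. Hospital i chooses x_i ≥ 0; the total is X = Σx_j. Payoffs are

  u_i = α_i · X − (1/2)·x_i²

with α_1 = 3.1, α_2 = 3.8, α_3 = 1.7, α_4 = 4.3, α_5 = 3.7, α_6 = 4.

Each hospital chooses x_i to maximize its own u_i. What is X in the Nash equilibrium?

20.6

Hospital i's FOC: ∂u_i/∂x_i = α_i − x_i = 0, so x_i* = α_i.
NE contributions = (3.1, 3.8, 1.7, 4.3, 3.7, 4); X = 20.6.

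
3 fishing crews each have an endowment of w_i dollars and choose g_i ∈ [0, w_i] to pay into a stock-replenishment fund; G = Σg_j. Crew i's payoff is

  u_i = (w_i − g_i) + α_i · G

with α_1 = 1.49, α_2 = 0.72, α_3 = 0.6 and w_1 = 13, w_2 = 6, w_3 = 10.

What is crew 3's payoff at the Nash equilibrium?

∂u_i/∂g_i = α_i − 1, so crew i contributes w_i if α_i > 1, else 0.
α_i > 1 for i ∈ {1}; NE contributions (13, 0, 0), G = 13.
u_3 = (10 − 0) + 0.6·13 = 17.8.

17.8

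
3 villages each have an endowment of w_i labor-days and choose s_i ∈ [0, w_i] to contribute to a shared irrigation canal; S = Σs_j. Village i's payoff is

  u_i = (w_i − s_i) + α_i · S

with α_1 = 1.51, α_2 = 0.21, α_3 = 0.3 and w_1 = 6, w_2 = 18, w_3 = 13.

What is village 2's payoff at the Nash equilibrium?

∂u_i/∂s_i = α_i − 1, so village i contributes w_i if α_i > 1, else 0.
α_i > 1 for i ∈ {1}; NE contributions (6, 0, 0), S = 6.
u_2 = (18 − 0) + 0.21·6 = 19.26.

19.26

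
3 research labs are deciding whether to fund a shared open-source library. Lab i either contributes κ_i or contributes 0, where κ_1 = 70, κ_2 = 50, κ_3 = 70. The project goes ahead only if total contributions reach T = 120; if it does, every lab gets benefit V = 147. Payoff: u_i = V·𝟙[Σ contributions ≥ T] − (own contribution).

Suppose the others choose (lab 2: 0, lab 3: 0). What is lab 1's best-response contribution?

Others' total = 0. Even contributing 70 gives 70 < 120: no benefit either way.
Best response: 0.

0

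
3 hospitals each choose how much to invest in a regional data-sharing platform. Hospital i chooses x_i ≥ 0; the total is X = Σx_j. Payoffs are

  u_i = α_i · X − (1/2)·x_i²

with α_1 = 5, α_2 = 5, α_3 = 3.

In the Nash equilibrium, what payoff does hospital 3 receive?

Hospital i's FOC: ∂u_i/∂x_i = α_i − x_i = 0, so x_i* = α_i.
NE contributions = (5, 5, 3); X = 13.
u_3 = α_3·X − ½·(x_3)² = 3·13 − ½·3² = 34.5.

34.5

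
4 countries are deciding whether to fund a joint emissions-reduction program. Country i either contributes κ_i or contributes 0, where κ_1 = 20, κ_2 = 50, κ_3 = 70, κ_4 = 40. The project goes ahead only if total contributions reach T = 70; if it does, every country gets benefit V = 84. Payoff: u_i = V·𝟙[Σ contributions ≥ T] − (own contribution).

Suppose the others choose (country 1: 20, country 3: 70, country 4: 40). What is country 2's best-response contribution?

Others' total = 130 ≥ 70; contributing adds cost 50 for no extra benefit.
Best response: 0.

0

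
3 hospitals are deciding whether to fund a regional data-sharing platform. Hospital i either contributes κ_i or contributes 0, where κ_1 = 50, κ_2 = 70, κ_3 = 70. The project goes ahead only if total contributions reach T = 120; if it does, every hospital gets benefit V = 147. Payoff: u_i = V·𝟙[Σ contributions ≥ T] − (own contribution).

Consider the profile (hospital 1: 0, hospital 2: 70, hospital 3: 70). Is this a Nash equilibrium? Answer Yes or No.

Yes

Total = 140 ≥ 120: provided.
Hospital 1 (pledges 0, payoff 147): pledging 50 → total 190, payoff 97. No gain.
Hospital 2 (pledges 70, payoff 77): dropping to 0 → total 70, payoff 0. No gain.
Hospital 3 (pledges 70, payoff 77): dropping to 0 → total 70, payoff 0. No gain.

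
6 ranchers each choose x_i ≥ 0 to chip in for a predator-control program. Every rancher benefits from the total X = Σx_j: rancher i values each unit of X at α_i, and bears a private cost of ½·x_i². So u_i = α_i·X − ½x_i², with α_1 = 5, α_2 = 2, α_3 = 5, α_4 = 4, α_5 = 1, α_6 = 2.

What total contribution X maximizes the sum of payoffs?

Planner FOC: ∂(Σu_j)/∂x_i = (Σα_j) − x_i = 0, so x_i^SO = Σα_j = 19 for every i; X^SO = 114.

114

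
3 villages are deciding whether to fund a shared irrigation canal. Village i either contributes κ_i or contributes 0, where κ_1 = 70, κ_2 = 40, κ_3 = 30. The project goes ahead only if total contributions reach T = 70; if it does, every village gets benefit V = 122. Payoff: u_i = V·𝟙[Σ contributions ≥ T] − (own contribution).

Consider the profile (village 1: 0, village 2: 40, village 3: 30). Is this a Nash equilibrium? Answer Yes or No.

Yes

Total = 70 ≥ 70: provided.
Village 1 (pledges 0, payoff 122): pledging 70 → total 140, payoff 52. No gain.
Village 2 (pledges 40, payoff 82): dropping to 0 → total 30, payoff 0. No gain.
Village 3 (pledges 30, payoff 92): dropping to 0 → total 40, payoff 0. No gain.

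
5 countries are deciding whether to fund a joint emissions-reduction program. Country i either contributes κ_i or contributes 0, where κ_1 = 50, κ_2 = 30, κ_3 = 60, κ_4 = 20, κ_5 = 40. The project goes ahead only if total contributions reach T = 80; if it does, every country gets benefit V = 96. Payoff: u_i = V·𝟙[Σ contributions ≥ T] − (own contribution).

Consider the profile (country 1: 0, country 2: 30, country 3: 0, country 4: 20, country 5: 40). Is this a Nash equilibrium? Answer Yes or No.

Total = 90 ≥ 80: provided.
Country 1 (pledges 0, payoff 96): pledging 50 → total 140, payoff 46. No gain.
Country 2 (pledges 30, payoff 66): dropping to 0 → total 60, payoff 0. No gain.
Country 3 (pledges 0, payoff 96): pledging 60 → total 150, payoff 36. No gain.
Country 4 (pledges 20, payoff 76): dropping to 0 → total 70, payoff 0. No gain.
Country 5 (pledges 40, payoff 56): dropping to 0 → total 50, payoff 0. No gain.

Yes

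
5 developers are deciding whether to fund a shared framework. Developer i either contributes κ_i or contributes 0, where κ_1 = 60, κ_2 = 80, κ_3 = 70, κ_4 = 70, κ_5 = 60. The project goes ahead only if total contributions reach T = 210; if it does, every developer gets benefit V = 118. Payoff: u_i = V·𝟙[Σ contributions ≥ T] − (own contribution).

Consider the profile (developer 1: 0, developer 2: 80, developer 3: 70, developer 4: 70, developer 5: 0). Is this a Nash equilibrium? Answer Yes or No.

Yes

Total = 220 ≥ 210: provided.
Developer 1 (pledges 0, payoff 118): pledging 60 → total 280, payoff 58. No gain.
Developer 2 (pledges 80, payoff 38): dropping to 0 → total 140, payoff 0. No gain.
Developer 3 (pledges 70, payoff 48): dropping to 0 → total 150, payoff 0. No gain.
Developer 4 (pledges 70, payoff 48): dropping to 0 → total 150, payoff 0. No gain.
Developer 5 (pledges 0, payoff 118): pledging 60 → total 280, payoff 58. No gain.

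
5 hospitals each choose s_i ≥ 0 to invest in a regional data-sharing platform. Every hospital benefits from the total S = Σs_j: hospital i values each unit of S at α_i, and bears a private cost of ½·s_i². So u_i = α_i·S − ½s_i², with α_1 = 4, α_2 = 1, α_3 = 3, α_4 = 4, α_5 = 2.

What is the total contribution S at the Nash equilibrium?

Hospital i's FOC: ∂u_i/∂s_i = α_i − s_i = 0, so s_i* = α_i.
NE contributions = (4, 1, 3, 4, 2); S = 14.

14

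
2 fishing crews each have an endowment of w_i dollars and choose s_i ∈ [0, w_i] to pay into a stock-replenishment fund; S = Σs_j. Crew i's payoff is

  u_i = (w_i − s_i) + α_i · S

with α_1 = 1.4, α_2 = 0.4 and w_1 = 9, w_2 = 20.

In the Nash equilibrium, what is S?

9

∂u_i/∂s_i = α_i − 1, so crew i contributes w_i if α_i > 1, else 0.
α_i > 1 for i ∈ {1}; NE contributions (9, 0), S = 9.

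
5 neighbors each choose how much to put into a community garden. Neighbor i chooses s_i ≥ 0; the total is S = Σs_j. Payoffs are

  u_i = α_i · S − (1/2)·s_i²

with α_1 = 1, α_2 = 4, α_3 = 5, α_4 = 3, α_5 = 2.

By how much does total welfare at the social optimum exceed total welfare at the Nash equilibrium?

Neighbor i's FOC: ∂u_i/∂s_i = α_i − s_i = 0, so s_i* = α_i.
NE contributions = (1, 4, 5, 3, 2); S = 15.
W^NE = (Σα)·S − ½Σα_i² = 15² − ½·55 = 197.5.
Planner sets s_i = Σα_j = 15 for every i, so S^SO = 5·15 = 75.
W^SO = (Σα)·S^SO − ½·5·(Σα)² = (5/2)·15² = 562.5.
Deadweight loss = W^SO − W^NE = 365.

365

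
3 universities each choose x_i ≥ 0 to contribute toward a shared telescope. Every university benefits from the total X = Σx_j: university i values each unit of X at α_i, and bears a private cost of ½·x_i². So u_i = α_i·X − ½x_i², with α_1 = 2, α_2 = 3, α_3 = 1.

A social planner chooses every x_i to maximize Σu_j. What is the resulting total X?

18

Planner FOC: ∂(Σu_j)/∂x_i = (Σα_j) − x_i = 0, so x_i^SO = Σα_j = 6 for every i; X^SO = 18.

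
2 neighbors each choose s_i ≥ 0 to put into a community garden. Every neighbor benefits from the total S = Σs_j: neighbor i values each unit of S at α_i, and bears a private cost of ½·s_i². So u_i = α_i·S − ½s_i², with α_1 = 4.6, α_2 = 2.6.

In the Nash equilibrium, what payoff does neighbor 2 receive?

Neighbor i's FOC: ∂u_i/∂s_i = α_i − s_i = 0, so s_i* = α_i.
NE contributions = (4.6, 2.6); S = 7.2.
u_2 = α_2·S − ½·(s_2)² = 2.6·7.2 − ½·2.6² = 15.34.

15.34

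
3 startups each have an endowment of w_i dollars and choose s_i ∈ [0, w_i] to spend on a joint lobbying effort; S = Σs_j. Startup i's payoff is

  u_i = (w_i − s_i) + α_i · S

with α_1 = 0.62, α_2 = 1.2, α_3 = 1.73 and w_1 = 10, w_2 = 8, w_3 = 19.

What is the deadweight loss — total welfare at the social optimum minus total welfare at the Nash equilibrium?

25.5

∂u_i/∂s_i = α_i − 1, so startup i contributes w_i if α_i > 1, else 0.
α_i > 1 for i ∈ {2, 3}; NE contributions (0, 8, 19), S = 27.
W^NE = Σw_i − S^NE + (Σα_i)·S^NE = 37 + 2.55·27 = 105.85.
Planner: ∂(Σu_j)/∂s_i = Σα_j − 1 = 2.55 > 0, so everyone contributes w_i; S^SO = 37, W^SO = 37 + 2.55·37 = 131.35.
Deadweight loss = 25.5.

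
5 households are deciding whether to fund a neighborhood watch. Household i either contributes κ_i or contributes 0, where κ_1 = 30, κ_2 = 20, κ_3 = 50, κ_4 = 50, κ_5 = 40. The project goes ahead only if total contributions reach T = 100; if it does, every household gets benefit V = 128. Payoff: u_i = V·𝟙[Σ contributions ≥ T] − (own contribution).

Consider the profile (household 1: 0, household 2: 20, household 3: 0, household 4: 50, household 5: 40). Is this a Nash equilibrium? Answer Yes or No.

Yes

Total = 110 ≥ 100: provided.
Household 1 (pledges 0, payoff 128): pledging 30 → total 140, payoff 98. No gain.
Household 2 (pledges 20, payoff 108): dropping to 0 → total 90, payoff 0. No gain.
Household 3 (pledges 0, payoff 128): pledging 50 → total 160, payoff 78. No gain.
Household 4 (pledges 50, payoff 78): dropping to 0 → total 60, payoff 0. No gain.
Household 5 (pledges 40, payoff 88): dropping to 0 → total 70, payoff 0. No gain.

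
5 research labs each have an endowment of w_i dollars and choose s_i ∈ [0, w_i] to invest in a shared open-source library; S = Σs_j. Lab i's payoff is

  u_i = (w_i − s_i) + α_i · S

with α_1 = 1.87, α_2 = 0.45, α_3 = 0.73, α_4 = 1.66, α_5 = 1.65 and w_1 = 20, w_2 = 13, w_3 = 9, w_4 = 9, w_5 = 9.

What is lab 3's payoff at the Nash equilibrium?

∂u_i/∂s_i = α_i − 1, so lab i contributes w_i if α_i > 1, else 0.
α_i > 1 for i ∈ {1, 4, 5}; NE contributions (20, 0, 0, 9, 9), S = 38.
u_3 = (9 − 0) + 0.73·38 = 36.74.

36.74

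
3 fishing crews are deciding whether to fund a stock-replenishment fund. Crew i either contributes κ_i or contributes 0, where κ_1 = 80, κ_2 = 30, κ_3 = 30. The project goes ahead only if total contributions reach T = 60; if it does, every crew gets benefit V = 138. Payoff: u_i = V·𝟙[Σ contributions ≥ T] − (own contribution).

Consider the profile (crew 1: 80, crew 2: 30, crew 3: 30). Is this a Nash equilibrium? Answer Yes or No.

No

Total = 140 ≥ 60: provided.
Crew 1 (pledges 80, payoff 58): dropping to 0 → total 60, payoff 138. Profitable deviation.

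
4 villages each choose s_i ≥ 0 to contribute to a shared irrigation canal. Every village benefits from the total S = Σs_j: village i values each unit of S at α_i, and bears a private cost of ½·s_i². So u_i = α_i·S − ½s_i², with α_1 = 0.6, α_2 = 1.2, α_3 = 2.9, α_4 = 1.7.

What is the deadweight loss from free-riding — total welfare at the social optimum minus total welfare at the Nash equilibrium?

Village i's FOC: ∂u_i/∂s_i = α_i − s_i = 0, so s_i* = α_i.
NE contributions = (0.6, 1.2, 2.9, 1.7); S = 6.4.
W^NE = (Σα)·S − ½Σα_i² = 6.4² − ½·13.1 = 34.41.
Planner sets s_i = Σα_j = 6.4 for every i, so S^SO = 4·6.4 = 25.6.
W^SO = (Σα)·S^SO − ½·4·(Σα)² = (4/2)·6.4² = 81.92.
Deadweight loss = W^SO − W^NE = 47.51.

47.51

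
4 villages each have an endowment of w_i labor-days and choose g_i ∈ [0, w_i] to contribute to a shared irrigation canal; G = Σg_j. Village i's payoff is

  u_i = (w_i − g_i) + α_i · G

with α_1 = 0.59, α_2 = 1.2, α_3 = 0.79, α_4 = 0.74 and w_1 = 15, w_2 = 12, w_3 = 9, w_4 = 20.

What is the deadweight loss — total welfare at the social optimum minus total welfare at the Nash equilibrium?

∂u_i/∂g_i = α_i − 1, so village i contributes w_i if α_i > 1, else 0.
α_i > 1 for i ∈ {2}; NE contributions (0, 12, 0, 0), G = 12.
W^NE = Σw_i − G^NE + (Σα_i)·G^NE = 56 + 2.32·12 = 83.84.
Planner: ∂(Σu_j)/∂g_i = Σα_j − 1 = 2.32 > 0, so everyone contributes w_i; G^SO = 56, W^SO = 56 + 2.32·56 = 185.92.
Deadweight loss = 102.08.

102.08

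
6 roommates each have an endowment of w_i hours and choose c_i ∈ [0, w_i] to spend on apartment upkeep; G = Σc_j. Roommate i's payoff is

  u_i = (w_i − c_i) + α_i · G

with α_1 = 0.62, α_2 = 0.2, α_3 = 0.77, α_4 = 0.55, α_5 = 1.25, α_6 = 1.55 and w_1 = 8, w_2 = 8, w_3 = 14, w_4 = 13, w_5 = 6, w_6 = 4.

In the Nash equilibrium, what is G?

∂u_i/∂c_i = α_i − 1, so roommate i contributes w_i if α_i > 1, else 0.
α_i > 1 for i ∈ {5, 6}; NE contributions (0, 0, 0, 0, 6, 4), G = 10.

10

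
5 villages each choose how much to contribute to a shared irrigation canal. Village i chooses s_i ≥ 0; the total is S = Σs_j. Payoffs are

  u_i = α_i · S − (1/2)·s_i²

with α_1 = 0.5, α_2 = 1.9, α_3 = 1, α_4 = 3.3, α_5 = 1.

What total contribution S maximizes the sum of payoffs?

38.5

Planner FOC: ∂(Σu_j)/∂s_i = (Σα_j) − s_i = 0, so s_i^SO = Σα_j = 7.7 for every i; S^SO = 38.5.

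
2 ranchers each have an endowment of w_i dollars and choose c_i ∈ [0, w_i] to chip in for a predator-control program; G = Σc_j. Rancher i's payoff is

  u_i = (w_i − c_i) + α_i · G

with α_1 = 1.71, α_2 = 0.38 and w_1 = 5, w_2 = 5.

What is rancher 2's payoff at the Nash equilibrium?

∂u_i/∂c_i = α_i − 1, so rancher i contributes w_i if α_i > 1, else 0.
α_i > 1 for i ∈ {1}; NE contributions (5, 0), G = 5.
u_2 = (5 − 0) + 0.38·5 = 6.9.

6.9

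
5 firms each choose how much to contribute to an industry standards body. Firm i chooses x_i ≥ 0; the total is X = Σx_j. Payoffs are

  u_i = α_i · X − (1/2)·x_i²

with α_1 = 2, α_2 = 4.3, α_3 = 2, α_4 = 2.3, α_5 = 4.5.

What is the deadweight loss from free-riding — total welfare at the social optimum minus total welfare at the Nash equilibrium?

Firm i's FOC: ∂u_i/∂x_i = α_i − x_i = 0, so x_i* = α_i.
NE contributions = (2, 4.3, 2, 2.3, 4.5); X = 15.1.
W^NE = (Σα)·X − ½Σα_i² = 15.1² − ½·52.03 = 201.995.
Planner sets x_i = Σα_j = 15.1 for every i, so X^SO = 5·15.1 = 75.5.
W^SO = (Σα)·X^SO − ½·5·(Σα)² = (5/2)·15.1² = 570.025.
Deadweight loss = W^SO − W^NE = 368.03.

368.03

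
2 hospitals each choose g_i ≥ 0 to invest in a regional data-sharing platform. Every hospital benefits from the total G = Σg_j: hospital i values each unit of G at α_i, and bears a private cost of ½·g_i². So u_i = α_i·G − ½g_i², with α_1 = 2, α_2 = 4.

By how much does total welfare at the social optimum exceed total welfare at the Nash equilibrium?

Hospital i's FOC: ∂u_i/∂g_i = α_i − g_i = 0, so g_i* = α_i.
NE contributions = (2, 4); G = 6.
W^NE = (Σα)·G − ½Σα_i² = 6² − ½·20 = 26.
Planner sets g_i = Σα_j = 6 for every i, so G^SO = 2·6 = 12.
W^SO = (Σα)·G^SO − ½·2·(Σα)² = (2/2)·6² = 36.
Deadweight loss = W^SO − W^NE = 10.

10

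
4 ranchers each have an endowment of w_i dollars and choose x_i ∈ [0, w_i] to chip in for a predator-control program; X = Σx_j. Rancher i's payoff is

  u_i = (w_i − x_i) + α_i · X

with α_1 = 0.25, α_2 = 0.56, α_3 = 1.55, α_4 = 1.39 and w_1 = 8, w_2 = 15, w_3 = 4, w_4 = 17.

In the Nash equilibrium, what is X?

∂u_i/∂x_i = α_i − 1, so rancher i contributes w_i if α_i > 1, else 0.
α_i > 1 for i ∈ {3, 4}; NE contributions (0, 0, 4, 17), X = 21.

21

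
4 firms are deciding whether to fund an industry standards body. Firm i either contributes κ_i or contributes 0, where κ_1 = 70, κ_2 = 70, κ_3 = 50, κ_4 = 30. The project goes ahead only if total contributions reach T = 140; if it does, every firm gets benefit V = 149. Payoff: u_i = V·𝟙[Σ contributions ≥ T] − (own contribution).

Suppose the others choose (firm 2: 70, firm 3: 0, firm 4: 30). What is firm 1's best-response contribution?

70

Others' total = 100. Contributing 70 brings total to 170 ≥ 140: gain V − κ_1 = 79.
Best response: 70.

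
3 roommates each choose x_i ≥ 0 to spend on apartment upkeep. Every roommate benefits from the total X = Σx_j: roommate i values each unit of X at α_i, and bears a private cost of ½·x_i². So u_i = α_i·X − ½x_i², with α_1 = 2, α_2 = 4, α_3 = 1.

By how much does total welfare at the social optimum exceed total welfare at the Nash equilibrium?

35

Roommate i's FOC: ∂u_i/∂x_i = α_i − x_i = 0, so x_i* = α_i.
NE contributions = (2, 4, 1); X = 7.
W^NE = (Σα)·X − ½Σα_i² = 7² − ½·21 = 38.5.
Planner sets x_i = Σα_j = 7 for every i, so X^SO = 3·7 = 21.
W^SO = (Σα)·X^SO − ½·3·(Σα)² = (3/2)·7² = 73.5.
Deadweight loss = W^SO − W^NE = 35.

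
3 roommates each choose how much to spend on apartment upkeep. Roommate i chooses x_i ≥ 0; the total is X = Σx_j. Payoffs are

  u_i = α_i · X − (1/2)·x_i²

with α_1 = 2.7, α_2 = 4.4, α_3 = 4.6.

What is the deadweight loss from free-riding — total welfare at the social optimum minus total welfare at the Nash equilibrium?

92.35

Roommate i's FOC: ∂u_i/∂x_i = α_i − x_i = 0, so x_i* = α_i.
NE contributions = (2.7, 4.4, 4.6); X = 11.7.
W^NE = (Σα)·X − ½Σα_i² = 11.7² − ½·47.81 = 112.985.
Planner sets x_i = Σα_j = 11.7 for every i, so X^SO = 3·11.7 = 35.1.
W^SO = (Σα)·X^SO − ½·3·(Σα)² = (3/2)·11.7² = 205.335.
Deadweight loss = W^SO − W^NE = 92.35.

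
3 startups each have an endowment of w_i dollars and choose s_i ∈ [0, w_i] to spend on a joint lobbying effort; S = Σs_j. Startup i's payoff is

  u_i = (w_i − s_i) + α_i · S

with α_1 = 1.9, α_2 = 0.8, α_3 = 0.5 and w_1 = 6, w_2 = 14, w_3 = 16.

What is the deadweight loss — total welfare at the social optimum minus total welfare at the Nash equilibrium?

∂u_i/∂s_i = α_i − 1, so startup i contributes w_i if α_i > 1, else 0.
α_i > 1 for i ∈ {1}; NE contributions (6, 0, 0), S = 6.
W^NE = Σw_i − S^NE + (Σα_i)·S^NE = 36 + 2.2·6 = 49.2.
Planner: ∂(Σu_j)/∂s_i = Σα_j − 1 = 2.2 > 0, so everyone contributes w_i; S^SO = 36, W^SO = 36 + 2.2·36 = 115.2.
Deadweight loss = 66.

66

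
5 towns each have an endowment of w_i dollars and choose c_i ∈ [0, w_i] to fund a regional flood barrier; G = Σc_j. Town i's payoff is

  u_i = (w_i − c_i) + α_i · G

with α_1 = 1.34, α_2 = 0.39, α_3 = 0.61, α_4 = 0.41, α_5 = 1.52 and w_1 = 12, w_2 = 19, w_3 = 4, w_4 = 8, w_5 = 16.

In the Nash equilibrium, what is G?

28

∂u_i/∂c_i = α_i − 1, so town i contributes w_i if α_i > 1, else 0.
α_i > 1 for i ∈ {1, 5}; NE contributions (12, 0, 0, 0, 16), G = 28.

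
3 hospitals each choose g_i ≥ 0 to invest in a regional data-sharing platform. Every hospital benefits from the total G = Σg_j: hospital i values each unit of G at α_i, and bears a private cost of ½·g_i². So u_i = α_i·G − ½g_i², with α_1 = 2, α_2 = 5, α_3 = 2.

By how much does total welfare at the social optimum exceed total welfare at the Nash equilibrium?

57

Hospital i's FOC: ∂u_i/∂g_i = α_i − g_i = 0, so g_i* = α_i.
NE contributions = (2, 5, 2); G = 9.
W^NE = (Σα)·G − ½Σα_i² = 9² − ½·33 = 64.5.
Planner sets g_i = Σα_j = 9 for every i, so G^SO = 3·9 = 27.
W^SO = (Σα)·G^SO − ½·3·(Σα)² = (3/2)·9² = 121.5.
Deadweight loss = W^SO − W^NE = 57.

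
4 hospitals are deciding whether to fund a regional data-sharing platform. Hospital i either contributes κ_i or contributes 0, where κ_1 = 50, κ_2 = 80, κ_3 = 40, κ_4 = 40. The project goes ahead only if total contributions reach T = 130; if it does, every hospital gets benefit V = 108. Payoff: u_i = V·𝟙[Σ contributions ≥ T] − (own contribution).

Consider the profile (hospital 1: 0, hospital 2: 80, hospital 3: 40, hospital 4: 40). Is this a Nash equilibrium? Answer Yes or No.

Yes

Total = 160 ≥ 130: provided.
Hospital 1 (pledges 0, payoff 108): pledging 50 → total 210, payoff 58. No gain.
Hospital 2 (pledges 80, payoff 28): dropping to 0 → total 80, payoff 0. No gain.
Hospital 3 (pledges 40, payoff 68): dropping to 0 → total 120, payoff 0. No gain.
Hospital 4 (pledges 40, payoff 68): dropping to 0 → total 120, payoff 0. No gain.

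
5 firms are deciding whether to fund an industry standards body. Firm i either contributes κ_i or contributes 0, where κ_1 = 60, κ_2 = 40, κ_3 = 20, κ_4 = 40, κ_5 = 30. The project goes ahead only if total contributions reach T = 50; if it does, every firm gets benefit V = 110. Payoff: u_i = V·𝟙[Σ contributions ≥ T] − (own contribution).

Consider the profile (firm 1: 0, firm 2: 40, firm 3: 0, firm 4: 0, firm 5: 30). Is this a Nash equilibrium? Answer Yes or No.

Total = 70 ≥ 50: provided.
Firm 1 (pledges 0, payoff 110): pledging 60 → total 130, payoff 50. No gain.
Firm 2 (pledges 40, payoff 70): dropping to 0 → total 30, payoff 0. No gain.
Firm 3 (pledges 0, payoff 110): pledging 20 → total 90, payoff 90. No gain.
Firm 4 (pledges 0, payoff 110): pledging 40 → total 110, payoff 70. No gain.
Firm 5 (pledges 30, payoff 80): dropping to 0 → total 40, payoff 0. No gain.

Yes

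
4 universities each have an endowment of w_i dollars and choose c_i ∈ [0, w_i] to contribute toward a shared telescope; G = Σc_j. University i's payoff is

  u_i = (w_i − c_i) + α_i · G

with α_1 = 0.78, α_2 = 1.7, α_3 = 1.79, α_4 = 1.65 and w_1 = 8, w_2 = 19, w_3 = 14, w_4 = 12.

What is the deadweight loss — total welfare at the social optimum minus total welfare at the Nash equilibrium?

39.36

∂u_i/∂c_i = α_i − 1, so university i contributes w_i if α_i > 1, else 0.
α_i > 1 for i ∈ {2, 3, 4}; NE contributions (0, 19, 14, 12), G = 45.
W^NE = Σw_i − G^NE + (Σα_i)·G^NE = 53 + 4.92·45 = 274.4.
Planner: ∂(Σu_j)/∂c_i = Σα_j − 1 = 4.92 > 0, so everyone contributes w_i; G^SO = 53, W^SO = 53 + 4.92·53 = 313.76.
Deadweight loss = 39.36.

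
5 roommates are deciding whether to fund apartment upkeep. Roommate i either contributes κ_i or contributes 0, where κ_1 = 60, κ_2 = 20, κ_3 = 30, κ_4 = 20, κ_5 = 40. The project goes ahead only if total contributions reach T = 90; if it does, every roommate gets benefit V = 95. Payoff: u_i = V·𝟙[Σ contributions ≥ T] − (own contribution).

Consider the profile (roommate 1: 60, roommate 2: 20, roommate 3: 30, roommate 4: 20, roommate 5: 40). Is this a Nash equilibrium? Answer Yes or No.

Total = 170 ≥ 90: provided.
Roommate 1 (pledges 60, payoff 35): dropping to 0 → total 110, payoff 95. Profitable deviation.

No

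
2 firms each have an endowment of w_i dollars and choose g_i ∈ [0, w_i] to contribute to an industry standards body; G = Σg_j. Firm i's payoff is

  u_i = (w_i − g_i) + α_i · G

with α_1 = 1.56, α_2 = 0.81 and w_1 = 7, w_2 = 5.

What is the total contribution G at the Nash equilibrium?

∂u_i/∂g_i = α_i − 1, so firm i contributes w_i if α_i > 1, else 0.
α_i > 1 for i ∈ {1}; NE contributions (7, 0), G = 7.

7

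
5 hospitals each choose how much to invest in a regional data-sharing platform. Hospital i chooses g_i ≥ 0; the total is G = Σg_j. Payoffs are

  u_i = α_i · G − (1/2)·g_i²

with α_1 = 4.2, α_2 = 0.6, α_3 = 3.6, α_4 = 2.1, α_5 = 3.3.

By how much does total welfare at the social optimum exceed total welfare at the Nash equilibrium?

308.79

Hospital i's FOC: ∂u_i/∂g_i = α_i − g_i = 0, so g_i* = α_i.
NE contributions = (4.2, 0.6, 3.6, 2.1, 3.3); G = 13.8.
W^NE = (Σα)·G − ½Σα_i² = 13.8² − ½·46.26 = 167.31.
Planner sets g_i = Σα_j = 13.8 for every i, so G^SO = 5·13.8 = 69.
W^SO = (Σα)·G^SO − ½·5·(Σα)² = (5/2)·13.8² = 476.1.
Deadweight loss = W^SO − W^NE = 308.79.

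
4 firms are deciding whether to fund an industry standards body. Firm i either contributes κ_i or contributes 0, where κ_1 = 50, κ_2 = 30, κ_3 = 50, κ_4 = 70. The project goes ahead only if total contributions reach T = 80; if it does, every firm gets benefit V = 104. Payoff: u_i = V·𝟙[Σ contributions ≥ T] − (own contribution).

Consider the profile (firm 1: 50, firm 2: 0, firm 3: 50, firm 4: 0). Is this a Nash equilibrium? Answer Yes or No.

Total = 100 ≥ 80: provided.
Firm 1 (pledges 50, payoff 54): dropping to 0 → total 50, payoff 0. No gain.
Firm 2 (pledges 0, payoff 104): pledging 30 → total 130, payoff 74. No gain.
Firm 3 (pledges 50, payoff 54): dropping to 0 → total 50, payoff 0. No gain.
Firm 4 (pledges 0, payoff 104): pledging 70 → total 170, payoff 34. No gain.

Yes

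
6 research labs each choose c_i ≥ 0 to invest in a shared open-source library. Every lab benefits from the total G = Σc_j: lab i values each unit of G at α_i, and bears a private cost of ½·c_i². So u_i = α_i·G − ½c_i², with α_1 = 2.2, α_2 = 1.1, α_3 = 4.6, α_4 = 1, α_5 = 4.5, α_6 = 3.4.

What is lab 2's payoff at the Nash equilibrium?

17.875

Lab i's FOC: ∂u_i/∂c_i = α_i − c_i = 0, so c_i* = α_i.
NE contributions = (2.2, 1.1, 4.6, 1, 4.5, 3.4); G = 16.8.
u_2 = α_2·G − ½·(c_2)² = 1.1·16.8 − ½·1.1² = 17.875.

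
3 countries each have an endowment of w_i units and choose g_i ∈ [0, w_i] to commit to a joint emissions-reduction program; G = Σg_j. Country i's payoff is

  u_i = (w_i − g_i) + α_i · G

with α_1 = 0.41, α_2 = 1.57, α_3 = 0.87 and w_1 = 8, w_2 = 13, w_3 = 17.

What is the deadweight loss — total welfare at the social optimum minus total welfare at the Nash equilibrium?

46.25

∂u_i/∂g_i = α_i − 1, so country i contributes w_i if α_i > 1, else 0.
α_i > 1 for i ∈ {2}; NE contributions (0, 13, 0), G = 13.
W^NE = Σw_i − G^NE + (Σα_i)·G^NE = 38 + 1.85·13 = 62.05.
Planner: ∂(Σu_j)/∂g_i = Σα_j − 1 = 1.85 > 0, so everyone contributes w_i; G^SO = 38, W^SO = 38 + 1.85·38 = 108.3.
Deadweight loss = 46.25.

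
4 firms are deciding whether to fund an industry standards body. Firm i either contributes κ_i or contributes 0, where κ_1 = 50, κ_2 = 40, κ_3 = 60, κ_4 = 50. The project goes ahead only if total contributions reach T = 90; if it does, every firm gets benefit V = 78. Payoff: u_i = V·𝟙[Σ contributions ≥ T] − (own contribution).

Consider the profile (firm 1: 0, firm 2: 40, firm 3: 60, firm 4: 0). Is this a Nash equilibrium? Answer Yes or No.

Yes

Total = 100 ≥ 90: provided.
Firm 1 (pledges 0, payoff 78): pledging 50 → total 150, payoff 28. No gain.
Firm 2 (pledges 40, payoff 38): dropping to 0 → total 60, payoff 0. No gain.
Firm 3 (pledges 60, payoff 18): dropping to 0 → total 40, payoff 0. No gain.
Firm 4 (pledges 0, payoff 78): pledging 50 → total 150, payoff 28. No gain.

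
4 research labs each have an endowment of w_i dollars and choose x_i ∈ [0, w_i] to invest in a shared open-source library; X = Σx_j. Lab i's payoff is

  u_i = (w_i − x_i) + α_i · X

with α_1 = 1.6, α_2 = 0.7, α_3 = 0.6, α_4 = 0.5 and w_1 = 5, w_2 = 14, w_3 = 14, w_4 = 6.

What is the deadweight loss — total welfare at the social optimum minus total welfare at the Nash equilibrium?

∂u_i/∂x_i = α_i − 1, so lab i contributes w_i if α_i > 1, else 0.
α_i > 1 for i ∈ {1}; NE contributions (5, 0, 0, 0), X = 5.
W^NE = Σw_i − X^NE + (Σα_i)·X^NE = 39 + 2.4·5 = 51.
Planner: ∂(Σu_j)/∂x_i = Σα_j − 1 = 2.4 > 0, so everyone contributes w_i; X^SO = 39, W^SO = 39 + 2.4·39 = 132.6.
Deadweight loss = 81.6.

81.6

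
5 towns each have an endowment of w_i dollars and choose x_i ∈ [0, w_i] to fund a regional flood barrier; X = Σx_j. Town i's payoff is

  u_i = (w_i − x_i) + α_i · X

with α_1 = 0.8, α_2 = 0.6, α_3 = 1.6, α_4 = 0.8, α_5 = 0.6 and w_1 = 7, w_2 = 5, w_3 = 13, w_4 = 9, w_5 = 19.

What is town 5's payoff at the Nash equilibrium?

26.8

∂u_i/∂x_i = α_i − 1, so town i contributes w_i if α_i > 1, else 0.
α_i > 1 for i ∈ {3}; NE contributions (0, 0, 13, 0, 0), X = 13.
u_5 = (19 − 0) + 0.6·13 = 26.8.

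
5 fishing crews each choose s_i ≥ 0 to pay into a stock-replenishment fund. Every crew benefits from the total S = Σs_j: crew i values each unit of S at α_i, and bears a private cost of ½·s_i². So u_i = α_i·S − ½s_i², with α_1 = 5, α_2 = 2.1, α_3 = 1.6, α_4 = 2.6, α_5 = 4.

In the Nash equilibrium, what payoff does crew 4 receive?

Crew i's FOC: ∂u_i/∂s_i = α_i − s_i = 0, so s_i* = α_i.
NE contributions = (5, 2.1, 1.6, 2.6, 4); S = 15.3.
u_4 = α_4·S − ½·(s_4)² = 2.6·15.3 − ½·2.6² = 36.4.

36.4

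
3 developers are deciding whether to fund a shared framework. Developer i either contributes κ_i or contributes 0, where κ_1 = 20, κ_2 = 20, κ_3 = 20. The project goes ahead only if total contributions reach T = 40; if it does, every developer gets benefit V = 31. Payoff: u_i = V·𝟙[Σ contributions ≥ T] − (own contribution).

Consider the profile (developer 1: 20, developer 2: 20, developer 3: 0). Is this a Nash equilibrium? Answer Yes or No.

Total = 40 ≥ 40: provided.
Developer 1 (pledges 20, payoff 11): dropping to 0 → total 20, payoff 0. No gain.
Developer 2 (pledges 20, payoff 11): dropping to 0 → total 20, payoff 0. No gain.
Developer 3 (pledges 0, payoff 31): pledging 20 → total 60, payoff 11. No gain.

Yes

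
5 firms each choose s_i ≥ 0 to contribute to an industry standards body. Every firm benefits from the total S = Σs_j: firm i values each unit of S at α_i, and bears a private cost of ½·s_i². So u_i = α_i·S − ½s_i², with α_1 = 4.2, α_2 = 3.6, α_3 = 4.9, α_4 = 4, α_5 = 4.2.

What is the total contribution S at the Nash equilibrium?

Firm i's FOC: ∂u_i/∂s_i = α_i − s_i = 0, so s_i* = α_i.
NE contributions = (4.2, 3.6, 4.9, 4, 4.2); S = 20.9.

20.9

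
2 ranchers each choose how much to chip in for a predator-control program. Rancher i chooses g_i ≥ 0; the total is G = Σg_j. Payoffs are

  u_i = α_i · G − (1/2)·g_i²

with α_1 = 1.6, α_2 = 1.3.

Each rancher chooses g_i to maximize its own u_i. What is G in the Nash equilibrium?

2.9

Rancher i's FOC: ∂u_i/∂g_i = α_i − g_i = 0, so g_i* = α_i.
NE contributions = (1.6, 1.3); G = 2.9.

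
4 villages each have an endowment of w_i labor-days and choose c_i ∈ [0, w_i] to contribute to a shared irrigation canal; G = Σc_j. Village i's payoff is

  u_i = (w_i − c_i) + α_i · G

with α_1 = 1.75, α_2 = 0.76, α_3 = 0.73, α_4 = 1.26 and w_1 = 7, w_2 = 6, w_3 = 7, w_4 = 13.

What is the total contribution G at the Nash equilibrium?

∂u_i/∂c_i = α_i − 1, so village i contributes w_i if α_i > 1, else 0.
α_i > 1 for i ∈ {1, 4}; NE contributions (7, 0, 0, 13), G = 20.

20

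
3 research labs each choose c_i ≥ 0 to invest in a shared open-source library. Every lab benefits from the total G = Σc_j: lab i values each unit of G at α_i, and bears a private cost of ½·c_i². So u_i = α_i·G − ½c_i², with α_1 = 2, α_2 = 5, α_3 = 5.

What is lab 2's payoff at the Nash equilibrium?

47.5

Lab i's FOC: ∂u_i/∂c_i = α_i − c_i = 0, so c_i* = α_i.
NE contributions = (2, 5, 5); G = 12.
u_2 = α_2·G − ½·(c_2)² = 5·12 − ½·5² = 47.5.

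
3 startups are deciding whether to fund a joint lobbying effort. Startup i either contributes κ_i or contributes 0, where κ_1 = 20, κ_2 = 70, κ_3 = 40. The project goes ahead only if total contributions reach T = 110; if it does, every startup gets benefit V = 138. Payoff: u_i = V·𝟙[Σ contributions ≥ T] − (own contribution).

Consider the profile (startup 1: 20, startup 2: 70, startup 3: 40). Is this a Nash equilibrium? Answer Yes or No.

No

Total = 130 ≥ 110: provided.
Startup 1 (pledges 20, payoff 118): dropping to 0 → total 110, payoff 138. Profitable deviation.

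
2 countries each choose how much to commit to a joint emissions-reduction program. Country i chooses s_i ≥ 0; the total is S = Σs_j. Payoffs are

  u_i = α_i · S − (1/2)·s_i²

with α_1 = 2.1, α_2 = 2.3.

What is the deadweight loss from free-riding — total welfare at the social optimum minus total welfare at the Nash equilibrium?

4.85

Country i's FOC: ∂u_i/∂s_i = α_i − s_i = 0, so s_i* = α_i.
NE contributions = (2.1, 2.3); S = 4.4.
W^NE = (Σα)·S − ½Σα_i² = 4.4² − ½·9.7 = 14.51.
Planner sets s_i = Σα_j = 4.4 for every i, so S^SO = 2·4.4 = 8.8.
W^SO = (Σα)·S^SO − ½·2·(Σα)² = (2/2)·4.4² = 19.36.
Deadweight loss = W^SO − W^NE = 4.85.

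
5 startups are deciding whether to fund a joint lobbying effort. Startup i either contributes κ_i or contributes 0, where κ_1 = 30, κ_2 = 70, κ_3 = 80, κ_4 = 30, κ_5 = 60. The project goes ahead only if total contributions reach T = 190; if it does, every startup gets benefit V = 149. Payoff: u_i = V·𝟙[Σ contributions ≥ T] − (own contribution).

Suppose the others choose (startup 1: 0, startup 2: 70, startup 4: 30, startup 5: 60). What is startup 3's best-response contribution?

Others' total = 160. Contributing 80 brings total to 240 ≥ 190: gain V − κ_3 = 69.
Best response: 80.

80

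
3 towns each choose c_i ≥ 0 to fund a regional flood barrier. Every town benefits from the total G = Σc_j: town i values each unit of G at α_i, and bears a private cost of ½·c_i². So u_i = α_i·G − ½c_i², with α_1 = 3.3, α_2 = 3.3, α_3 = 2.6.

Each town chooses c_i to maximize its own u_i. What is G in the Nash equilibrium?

Town i's FOC: ∂u_i/∂c_i = α_i − c_i = 0, so c_i* = α_i.
NE contributions = (3.3, 3.3, 2.6); G = 9.2.

9.2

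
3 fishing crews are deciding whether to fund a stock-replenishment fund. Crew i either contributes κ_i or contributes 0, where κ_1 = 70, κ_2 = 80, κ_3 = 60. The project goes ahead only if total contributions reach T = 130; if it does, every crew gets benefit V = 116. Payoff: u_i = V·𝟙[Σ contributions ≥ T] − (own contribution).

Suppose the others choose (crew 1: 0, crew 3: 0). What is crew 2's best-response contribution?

Others' total = 0. Even contributing 80 gives 80 < 130: no benefit either way.
Best response: 0.

0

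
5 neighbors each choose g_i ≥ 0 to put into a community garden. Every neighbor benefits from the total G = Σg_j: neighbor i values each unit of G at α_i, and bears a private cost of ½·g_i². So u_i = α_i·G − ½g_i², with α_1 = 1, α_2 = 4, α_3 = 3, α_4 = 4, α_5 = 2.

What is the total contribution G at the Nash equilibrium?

Neighbor i's FOC: ∂u_i/∂g_i = α_i − g_i = 0, so g_i* = α_i.
NE contributions = (1, 4, 3, 4, 2); G = 14.

14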